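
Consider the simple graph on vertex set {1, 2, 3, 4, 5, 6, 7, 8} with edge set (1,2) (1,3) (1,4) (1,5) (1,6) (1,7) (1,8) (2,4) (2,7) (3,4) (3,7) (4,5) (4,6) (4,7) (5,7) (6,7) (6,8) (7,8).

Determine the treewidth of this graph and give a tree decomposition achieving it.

Treewidth 3.
One such decomposition:
Bags: B1 = {1, 4, 6, 7}  B2 = {1, 4, 5, 7}  B3 = {1, 6, 7, 8}  B4 = {1, 3, 4, 7}  B5 = {1, 2, 4, 7}
Tree: B1–B2, B1–B3, B2–B4, B2–B5

Every bag has size at most 4, so the width is 4 − 1 = 3 and tw(G) ≤ 3. On the other hand G contains the 4-clique {1, 6, 7, 8}. A clique must lie in a single bag of any decomposition, so no decomposition can have width below 3. Therefore the treewidth is 3.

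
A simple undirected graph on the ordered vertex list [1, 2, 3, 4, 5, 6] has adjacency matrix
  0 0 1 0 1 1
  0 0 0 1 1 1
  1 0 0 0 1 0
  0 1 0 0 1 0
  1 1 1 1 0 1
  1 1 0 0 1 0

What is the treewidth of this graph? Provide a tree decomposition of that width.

Each bag holds 3 vertices, so the decomposition has width 2, which upper-bounds the treewidth. For the lower bound, the 3 vertices {1, 3, 5} are pairwise adjacent, and any tree decomposition puts a clique entirely inside one bag — forcing width ≥ 2. Combining the bounds, tw(G) = 2.

Treewidth 2.
One such decomposition:
Bags: B1 = {1, 5, 6}  B2 = {1, 3, 5}  B3 = {2, 5, 6}  B4 = {2, 4, 5}
Tree: B1–B2, B1–B3, B3–B4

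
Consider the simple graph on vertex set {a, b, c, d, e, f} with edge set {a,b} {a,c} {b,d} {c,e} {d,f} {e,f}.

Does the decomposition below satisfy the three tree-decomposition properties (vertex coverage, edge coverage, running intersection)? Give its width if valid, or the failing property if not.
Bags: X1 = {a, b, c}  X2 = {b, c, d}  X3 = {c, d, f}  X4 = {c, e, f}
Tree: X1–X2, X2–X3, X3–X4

Yes; width 2.

Vertex coverage: the bags together contain {a, b, c, d, e, f}, the full vertex set. Edge coverage: each edge of G has both endpoints in at least one bag. Running intersection: for every vertex, the bags containing it form a connected subtree. All three properties hold, so this is a valid tree decomposition of width max|bag| − 1 = 2, and hence tw(G) ≤ 2.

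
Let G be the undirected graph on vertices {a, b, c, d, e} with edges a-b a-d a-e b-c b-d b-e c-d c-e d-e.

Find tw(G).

A width-3 tree decomposition is:
Bags: B1 = {b, c, d, e}  B2 = {a, b, d, e}
Tree: B1–B2
The largest bag has 4 vertices, giving width 3; this decomposition certifies tw(G) ≤ 3. For the lower bound, the 4 vertices {b, c, d, e} are pairwise adjacent, and any tree decomposition puts a clique entirely inside one bag — forcing width ≥ 3. The upper and lower bounds meet at 3, so that is the treewidth.

3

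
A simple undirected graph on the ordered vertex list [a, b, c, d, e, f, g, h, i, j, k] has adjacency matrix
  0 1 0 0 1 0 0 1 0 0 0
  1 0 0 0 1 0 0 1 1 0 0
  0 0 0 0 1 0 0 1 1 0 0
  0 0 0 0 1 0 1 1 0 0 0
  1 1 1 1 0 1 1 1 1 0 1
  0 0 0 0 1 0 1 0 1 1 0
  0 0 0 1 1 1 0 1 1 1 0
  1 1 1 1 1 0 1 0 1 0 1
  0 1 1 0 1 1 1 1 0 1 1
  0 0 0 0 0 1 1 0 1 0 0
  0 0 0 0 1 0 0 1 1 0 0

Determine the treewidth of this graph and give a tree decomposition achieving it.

The largest bag has 4 vertices, giving width 3; this decomposition certifies tw(G) ≤ 3. For the lower bound, the 4 vertices {f, g, i, j} are pairwise adjacent, and any tree decomposition puts a clique entirely inside one bag — forcing width ≥ 3. Combining the bounds, tw(G) = 3.

Treewidth 3.
One such decomposition:
Bags: B1 = {a, b, e, h}  B2 = {b, e, h, i}  B3 = {c, e, h, i}  B4 = {e, g, h, i}  B5 = {e, h, i, k}  B6 = {e, f, g, i}  B7 = {f, g, i, j}  B8 = {d, e, g, h}
Tree: B1–B2, B2–B3, B2–B4, B2–B5, B4–B6, B6–B7, B4–B8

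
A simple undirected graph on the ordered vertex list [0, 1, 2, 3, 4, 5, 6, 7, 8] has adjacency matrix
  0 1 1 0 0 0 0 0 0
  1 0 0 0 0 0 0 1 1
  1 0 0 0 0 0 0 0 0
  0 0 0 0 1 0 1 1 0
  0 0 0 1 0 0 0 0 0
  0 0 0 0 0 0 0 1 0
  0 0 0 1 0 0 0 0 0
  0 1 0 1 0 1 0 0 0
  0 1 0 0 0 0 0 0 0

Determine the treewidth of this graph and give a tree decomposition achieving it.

The largest bag has 2 vertices, giving width 1; this decomposition certifies tw(G) ≤ 1. Since G has at least one edge (e.g. 4–3), it is not an edgeless graph, so tw(G) ≥ 1. Hence tw(G) = 1 exactly.

Treewidth 1.
One such decomposition:
Bags: B1 = {3, 4}  B2 = {3, 6}  B3 = {3, 7}  B4 = {1, 7}  B5 = {0, 1}  B6 = {5, 7}  B7 = {1, 8}  B8 = {0, 2}
Tree: B1–B2, B2–B3, B3–B4, B4–B5, B4–B6, B5–B7, B5–B8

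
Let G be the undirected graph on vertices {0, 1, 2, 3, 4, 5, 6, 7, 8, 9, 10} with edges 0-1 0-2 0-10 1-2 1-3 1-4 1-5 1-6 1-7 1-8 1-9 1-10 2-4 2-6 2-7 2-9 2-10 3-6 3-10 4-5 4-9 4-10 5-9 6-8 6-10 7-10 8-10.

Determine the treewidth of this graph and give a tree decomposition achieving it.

Every bag has size at most 4, so the width is 4 − 1 = 3 and tw(G) ≤ 3. For the lower bound, the 4 vertices {1, 2, 4, 9} are pairwise adjacent, and any tree decomposition puts a clique entirely inside one bag — forcing width ≥ 3. Combining the bounds, tw(G) = 3.

Treewidth 3.
One optimal decomposition is:
Bags: B1 = {1, 2, 4, 10}  B2 = {0, 1, 2, 10}  B3 = {1, 2, 7, 10}  B4 = {1, 2, 6, 10}  B5 = {1, 2, 4, 9}  B6 = {1, 3, 6, 10}  B7 = {1, 4, 5, 9}  B8 = {1, 6, 8, 10}
Tree: B1–B2, B2–B3, B3–B4, B1–B5, B4–B6, B5–B7, B6–B8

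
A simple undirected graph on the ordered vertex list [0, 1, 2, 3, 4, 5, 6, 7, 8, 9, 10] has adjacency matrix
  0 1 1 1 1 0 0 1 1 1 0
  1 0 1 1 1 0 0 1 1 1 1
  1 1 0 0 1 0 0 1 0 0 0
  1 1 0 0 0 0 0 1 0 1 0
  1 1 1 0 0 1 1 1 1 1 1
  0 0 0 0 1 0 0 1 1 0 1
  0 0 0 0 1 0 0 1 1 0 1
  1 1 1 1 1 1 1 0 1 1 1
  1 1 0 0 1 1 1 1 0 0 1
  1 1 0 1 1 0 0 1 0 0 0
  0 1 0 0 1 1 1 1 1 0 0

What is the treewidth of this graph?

4

A width-4 tree decomposition is:
Bags: B1 = {0, 1, 4, 7, 8}  B2 = {1, 4, 7, 8, 10}  B3 = {0, 1, 4, 7, 9}  B4 = {0, 1, 2, 4, 7}  B5 = {0, 1, 3, 7, 9}  B6 = {4, 6, 7, 8, 10}  B7 = {4, 5, 7, 8, 10}
Tree: B1–B2, B1–B3, B1–B4, B3–B5, B2–B6, B2–B7
The largest bag has 5 vertices, giving width 4; this decomposition certifies tw(G) ≤ 4. Conversely, {0, 1, 3, 7, 9} is a clique of size 5, and the vertices of any clique must share a bag in every tree decomposition; so some bag has ≥ 5 vertices and tw(G) ≥ 4. Hence tw(G) = 4 exactly.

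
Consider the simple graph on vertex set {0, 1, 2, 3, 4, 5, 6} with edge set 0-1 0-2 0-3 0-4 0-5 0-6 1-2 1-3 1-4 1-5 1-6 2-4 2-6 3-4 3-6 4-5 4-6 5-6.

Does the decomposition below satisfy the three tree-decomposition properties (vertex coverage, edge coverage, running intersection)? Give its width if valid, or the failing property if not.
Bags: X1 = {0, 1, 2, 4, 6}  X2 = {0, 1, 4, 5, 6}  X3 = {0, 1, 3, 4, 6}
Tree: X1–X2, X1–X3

Vertex coverage: the bags together contain {0, 1, 2, 3, 4, 5, 6}, the full vertex set. Edge coverage: each edge of G has both endpoints in at least one bag. Running intersection: for every vertex, the bags containing it form a connected subtree. All three properties hold, so this is a valid tree decomposition of width max|bag| − 1 = 4, and hence tw(G) ≤ 4.

Yes; width 4.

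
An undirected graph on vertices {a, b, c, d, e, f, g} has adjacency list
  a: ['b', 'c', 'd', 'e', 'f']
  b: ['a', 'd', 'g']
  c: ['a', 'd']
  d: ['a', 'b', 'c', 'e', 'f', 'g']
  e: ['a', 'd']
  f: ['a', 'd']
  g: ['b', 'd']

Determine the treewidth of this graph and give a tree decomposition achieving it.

Treewidth 2.
One optimal decomposition is:
Bags: B1 = {a, d, f}  B2 = {a, d, e}  B3 = {a, b, d}  B4 = {b, d, g}  B5 = {a, c, d}
Tree: B1–B2, B2–B3, B3–B4, B2–B5

Each bag holds 3 vertices, so the decomposition has width 2, which upper-bounds the treewidth. For the lower bound, the 3 vertices {b, d, g} are pairwise adjacent, and any tree decomposition puts a clique entirely inside one bag — forcing width ≥ 2. Combining the bounds, tw(G) = 2.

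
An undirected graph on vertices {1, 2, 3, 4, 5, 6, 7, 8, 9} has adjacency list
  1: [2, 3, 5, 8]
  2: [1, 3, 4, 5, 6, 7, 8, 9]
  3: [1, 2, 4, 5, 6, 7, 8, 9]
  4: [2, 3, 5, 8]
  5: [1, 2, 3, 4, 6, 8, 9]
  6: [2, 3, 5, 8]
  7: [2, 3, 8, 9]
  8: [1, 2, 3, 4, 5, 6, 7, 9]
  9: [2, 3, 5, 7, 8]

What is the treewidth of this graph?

A width-4 tree decomposition is:
Bags: B1 = {2, 3, 5, 6, 8}  B2 = {1, 2, 3, 5, 8}  B3 = {2, 3, 5, 8, 9}  B4 = {2, 3, 4, 5, 8}  B5 = {2, 3, 7, 8, 9}
Tree: B1–B2, B2–B3, B1–B4, B3–B5
Each bag holds 5 vertices, so the decomposition has width 4, which upper-bounds the treewidth. Conversely, {1, 2, 3, 5, 8} is a clique of size 5, and the vertices of any clique must share a bag in every tree decomposition; so some bag has ≥ 5 vertices and tw(G) ≥ 4. Combining the bounds, tw(G) = 4.

4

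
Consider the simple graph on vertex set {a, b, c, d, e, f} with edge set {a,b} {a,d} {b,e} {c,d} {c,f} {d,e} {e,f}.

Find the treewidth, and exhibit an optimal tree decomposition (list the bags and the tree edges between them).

Treewidth 2.
One such decomposition:
Bags: B1 = {c, d, f}  B2 = {d, e, f}  B3 = {a, d, e}  B4 = {a, b, e}
Tree: B1–B2, B2–B3, B3–B4

Every bag has size at most 3, so the width is 3 − 1 = 2 and tw(G) ≤ 2. Since c–f–e–d–c is a cycle in G, G is not acyclic. Forests are exactly the graphs of treewidth ≤ 1, so tw(G) ≥ 2. Combining the bounds, tw(G) = 2.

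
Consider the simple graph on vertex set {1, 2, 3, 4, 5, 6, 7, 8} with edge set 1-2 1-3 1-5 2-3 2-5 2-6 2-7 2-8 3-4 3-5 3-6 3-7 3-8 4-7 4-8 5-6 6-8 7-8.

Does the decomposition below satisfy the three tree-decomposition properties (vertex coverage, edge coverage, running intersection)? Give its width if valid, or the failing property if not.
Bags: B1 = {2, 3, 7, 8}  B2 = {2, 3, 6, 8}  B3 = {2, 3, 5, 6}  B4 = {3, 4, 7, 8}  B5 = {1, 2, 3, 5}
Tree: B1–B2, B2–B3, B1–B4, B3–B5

Yes; width 3.

Checking the three conditions: (i) the bags cover all of {1, 2, 3, 4, 5, 6, 7, 8}; (ii) for each edge, some bag contains both endpoints; (iii) the bags containing any fixed vertex form a subtree. All hold, so the decomposition is valid with width 4 − 1 = 3.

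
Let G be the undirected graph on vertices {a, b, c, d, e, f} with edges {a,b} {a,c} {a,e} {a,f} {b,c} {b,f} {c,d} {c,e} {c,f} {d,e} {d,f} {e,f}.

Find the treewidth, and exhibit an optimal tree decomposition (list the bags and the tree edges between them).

Treewidth 3.
One such decomposition:
Bags: B1 = {a, c, e, f}  B2 = {c, d, e, f}  B3 = {a, b, c, f}
Tree: B1–B2, B1–B3

Each bag holds 4 vertices, so the decomposition has width 3, which upper-bounds the treewidth. On the other hand G contains the 4-clique {c, d, e, f}. A clique must lie in a single bag of any decomposition, so no decomposition can have width below 3. Therefore the treewidth is 3.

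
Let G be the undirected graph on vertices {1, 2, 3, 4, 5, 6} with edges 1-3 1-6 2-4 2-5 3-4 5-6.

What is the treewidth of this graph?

2

A width-2 tree decomposition is:
Bags: B1 = {2, 5, 6}  B2 = {2, 4, 6}  B3 = {3, 4, 6}  B4 = {1, 3, 6}
Tree: B1–B2, B2–B3, B3–B4
The largest bag has 3 vertices, giving width 2; this decomposition certifies tw(G) ≤ 2. For the lower bound, G contains the cycle 6–5–2–4–3–1–6, so G is not a forest; only forests have treewidth ≤ 1, hence tw(G) ≥ 2. Therefore the treewidth is 2.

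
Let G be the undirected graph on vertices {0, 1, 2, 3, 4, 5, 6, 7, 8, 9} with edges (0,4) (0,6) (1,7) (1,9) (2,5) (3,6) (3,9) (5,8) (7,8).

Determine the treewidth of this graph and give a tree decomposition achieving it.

Treewidth 1.
Bags: B1 = {0, 4}  B2 = {0, 6}  B3 = {3, 6}  B4 = {3, 9}  B5 = {1, 9}  B6 = {1, 7}  B7 = {7, 8}  B8 = {5, 8}  B9 = {2, 5}
Tree: B1–B2, B2–B3, B3–B4, B4–B5, B5–B6, B6–B7, B7–B8, B8–B9

Every bag has size at most 2, so the width is 2 − 1 = 1 and tw(G) ≤ 1. Any graph with an edge has treewidth ≥ 1, and G has the edge 4–0. The upper and lower bounds meet at 1, so that is the treewidth.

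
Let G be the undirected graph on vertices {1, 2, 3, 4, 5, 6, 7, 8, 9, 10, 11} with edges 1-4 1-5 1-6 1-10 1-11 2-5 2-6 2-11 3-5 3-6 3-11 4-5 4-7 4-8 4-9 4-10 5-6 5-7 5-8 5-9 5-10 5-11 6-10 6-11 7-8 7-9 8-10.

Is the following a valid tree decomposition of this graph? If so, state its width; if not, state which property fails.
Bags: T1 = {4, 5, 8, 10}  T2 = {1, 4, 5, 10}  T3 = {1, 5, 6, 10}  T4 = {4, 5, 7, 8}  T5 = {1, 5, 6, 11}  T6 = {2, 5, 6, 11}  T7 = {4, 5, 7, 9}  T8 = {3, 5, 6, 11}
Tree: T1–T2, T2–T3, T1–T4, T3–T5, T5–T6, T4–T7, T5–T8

Yes; width 3.

Vertex coverage: the bags together contain {1, 2, 3, 4, 5, 6, 7, 8, 9, 10, 11}, the full vertex set. Edge coverage: each edge of G has both endpoints in at least one bag. Running intersection: for every vertex, the bags containing it form a connected subtree. All three properties hold, so this is a valid tree decomposition of width max|bag| − 1 = 3, and hence tw(G) ≤ 3.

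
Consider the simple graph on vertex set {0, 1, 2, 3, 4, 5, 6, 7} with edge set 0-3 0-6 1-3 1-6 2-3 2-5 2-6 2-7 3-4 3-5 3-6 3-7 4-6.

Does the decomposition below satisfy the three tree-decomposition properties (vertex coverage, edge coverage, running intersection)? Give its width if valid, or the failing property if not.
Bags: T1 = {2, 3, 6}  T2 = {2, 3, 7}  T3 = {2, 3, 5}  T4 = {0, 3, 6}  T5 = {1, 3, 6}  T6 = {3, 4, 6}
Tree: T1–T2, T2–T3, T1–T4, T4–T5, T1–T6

Yes; width 2.

Checking the three conditions: (i) the bags cover all of {0, 1, 2, 3, 4, 5, 6, 7}; (ii) for each edge, some bag contains both endpoints; (iii) the bags containing any fixed vertex form a subtree. All hold, so the decomposition is valid with width 3 − 1 = 2.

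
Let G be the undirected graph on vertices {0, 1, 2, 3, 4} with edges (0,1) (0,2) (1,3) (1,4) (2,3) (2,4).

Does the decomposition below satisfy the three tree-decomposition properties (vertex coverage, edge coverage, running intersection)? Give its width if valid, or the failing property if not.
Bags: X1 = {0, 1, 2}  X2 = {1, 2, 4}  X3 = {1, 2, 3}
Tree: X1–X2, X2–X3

Yes; width 2.

Every vertex of G appears in some bag (union = {0, 1, 2, 3, 4}); every edge is covered by a bag; and for each vertex v the set of bags containing v is connected in the bag tree. The decomposition is therefore valid. The largest bag has 3 vertices, so the width is 2.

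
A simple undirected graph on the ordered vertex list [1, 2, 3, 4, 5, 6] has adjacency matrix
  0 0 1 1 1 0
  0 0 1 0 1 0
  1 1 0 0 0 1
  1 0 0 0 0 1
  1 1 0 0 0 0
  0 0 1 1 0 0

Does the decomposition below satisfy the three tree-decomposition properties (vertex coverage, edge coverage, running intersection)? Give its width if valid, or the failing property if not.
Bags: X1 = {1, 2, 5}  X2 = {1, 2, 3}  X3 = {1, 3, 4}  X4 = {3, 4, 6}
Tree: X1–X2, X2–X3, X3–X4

Yes; width 2.

Every vertex of G appears in some bag (union = {1, 2, 3, 4, 5, 6}); every edge is covered by a bag; and for each vertex v the set of bags containing v is connected in the bag tree. The decomposition is therefore valid. The largest bag has 3 vertices, so the width is 2.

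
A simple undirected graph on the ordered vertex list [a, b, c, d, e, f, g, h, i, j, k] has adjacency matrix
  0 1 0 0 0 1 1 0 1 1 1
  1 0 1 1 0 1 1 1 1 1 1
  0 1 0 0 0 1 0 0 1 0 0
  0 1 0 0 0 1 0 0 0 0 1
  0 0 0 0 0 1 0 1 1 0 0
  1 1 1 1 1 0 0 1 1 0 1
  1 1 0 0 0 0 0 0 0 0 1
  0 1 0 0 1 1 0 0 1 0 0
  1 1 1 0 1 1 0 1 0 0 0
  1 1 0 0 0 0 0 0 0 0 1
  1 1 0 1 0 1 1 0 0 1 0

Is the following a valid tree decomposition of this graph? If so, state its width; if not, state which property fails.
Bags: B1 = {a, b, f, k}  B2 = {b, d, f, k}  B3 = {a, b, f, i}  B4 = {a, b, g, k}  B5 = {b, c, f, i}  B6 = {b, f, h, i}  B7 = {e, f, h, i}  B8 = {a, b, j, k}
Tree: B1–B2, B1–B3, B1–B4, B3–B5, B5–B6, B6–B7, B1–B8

Yes; width 3.

Vertex coverage: the bags together contain {a, b, c, d, e, f, g, h, i, j, k}, the full vertex set. Edge coverage: each edge of G has both endpoints in at least one bag. Running intersection: for every vertex, the bags containing it form a connected subtree. All three properties hold, so this is a valid tree decomposition of width max|bag| − 1 = 3, and hence tw(G) ≤ 3.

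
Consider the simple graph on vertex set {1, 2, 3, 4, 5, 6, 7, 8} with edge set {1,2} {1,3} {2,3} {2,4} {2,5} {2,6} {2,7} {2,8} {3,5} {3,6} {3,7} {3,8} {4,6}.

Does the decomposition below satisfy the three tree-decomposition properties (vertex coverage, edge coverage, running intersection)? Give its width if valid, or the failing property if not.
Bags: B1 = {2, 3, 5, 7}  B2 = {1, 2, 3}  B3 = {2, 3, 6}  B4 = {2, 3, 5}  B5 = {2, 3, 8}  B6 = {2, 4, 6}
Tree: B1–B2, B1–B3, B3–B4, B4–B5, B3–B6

No — bags containing vertex 5 are not connected in the tree.

A tree decomposition must satisfy three properties: every vertex lies in some bag; for every edge, both endpoints lie together in some bag; and for every vertex, the bags containing it form a connected subtree. Here bags containing vertex 5 are not connected in the tree, so the decomposition is invalid.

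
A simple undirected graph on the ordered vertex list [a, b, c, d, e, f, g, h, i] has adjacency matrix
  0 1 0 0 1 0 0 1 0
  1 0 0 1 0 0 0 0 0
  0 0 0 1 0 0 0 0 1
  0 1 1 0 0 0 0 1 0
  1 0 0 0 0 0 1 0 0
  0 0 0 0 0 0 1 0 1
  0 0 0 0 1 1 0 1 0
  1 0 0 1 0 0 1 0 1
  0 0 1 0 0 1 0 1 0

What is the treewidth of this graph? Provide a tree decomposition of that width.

Treewidth 3.
One optimal decomposition is:
Bags: B1 = {a, b, c, d}  B2 = {a, c, d, h}  B3 = {a, c, h, i}  B4 = {a, e, h, i}  B5 = {e, g, h, i}  B6 = {e, f, g, i}
Tree: B1–B2, B2–B3, B3–B4, B4–B5, B5–B6

Every bag has size at most 4, so the width is 4 − 1 = 3 and tw(G) ≤ 3. For the lower bound: the 4 vertex sets {b,c,d}, {a}, {h}, {e,f,g,i} are disjoint, each induces a connected subgraph, and every pair is joined by at least one edge of G. Contracting each set to a single vertex therefore yields K_{4} as a minor, and since treewidth is minor-monotone, tw(G) ≥ tw(K_{4}) = 3. The upper and lower bounds meet at 3, so that is the treewidth.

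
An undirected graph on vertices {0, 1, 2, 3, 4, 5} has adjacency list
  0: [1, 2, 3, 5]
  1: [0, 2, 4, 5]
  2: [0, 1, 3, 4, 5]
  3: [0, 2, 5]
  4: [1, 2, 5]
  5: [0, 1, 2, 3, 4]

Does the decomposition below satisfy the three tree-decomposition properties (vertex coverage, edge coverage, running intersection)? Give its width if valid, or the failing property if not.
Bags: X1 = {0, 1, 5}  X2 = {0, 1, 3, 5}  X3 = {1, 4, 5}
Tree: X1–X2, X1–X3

No — vertex 2 appears in no bag.

A tree decomposition must satisfy three properties: every vertex lies in some bag; for every edge, both endpoints lie together in some bag; and for every vertex, the bags containing it form a connected subtree. Here vertex 2 appears in no bag, so the decomposition is invalid.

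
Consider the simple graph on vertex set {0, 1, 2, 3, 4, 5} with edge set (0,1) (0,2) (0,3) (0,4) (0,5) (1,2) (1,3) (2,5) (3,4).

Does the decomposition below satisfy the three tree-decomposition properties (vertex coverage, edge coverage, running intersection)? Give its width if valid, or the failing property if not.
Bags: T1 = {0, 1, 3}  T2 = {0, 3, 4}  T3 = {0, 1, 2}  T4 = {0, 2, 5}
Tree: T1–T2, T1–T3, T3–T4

Yes; width 2.

Every vertex of G appears in some bag (union = {0, 1, 2, 3, 4, 5}); every edge is covered by a bag; and for each vertex v the set of bags containing v is connected in the bag tree. The decomposition is therefore valid. The largest bag has 3 vertices, so the width is 2.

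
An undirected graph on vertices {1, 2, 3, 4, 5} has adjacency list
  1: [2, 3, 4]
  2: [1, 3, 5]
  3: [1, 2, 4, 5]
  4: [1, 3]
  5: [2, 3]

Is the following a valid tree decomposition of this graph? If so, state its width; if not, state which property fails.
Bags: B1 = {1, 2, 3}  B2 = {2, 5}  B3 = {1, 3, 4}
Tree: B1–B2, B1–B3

A tree decomposition must satisfy three properties: every vertex lies in some bag; for every edge, both endpoints lie together in some bag; and for every vertex, the bags containing it form a connected subtree. Here edge (3,5) lies in no bag, so the decomposition is invalid.

No — edge (3,5) lies in no bag.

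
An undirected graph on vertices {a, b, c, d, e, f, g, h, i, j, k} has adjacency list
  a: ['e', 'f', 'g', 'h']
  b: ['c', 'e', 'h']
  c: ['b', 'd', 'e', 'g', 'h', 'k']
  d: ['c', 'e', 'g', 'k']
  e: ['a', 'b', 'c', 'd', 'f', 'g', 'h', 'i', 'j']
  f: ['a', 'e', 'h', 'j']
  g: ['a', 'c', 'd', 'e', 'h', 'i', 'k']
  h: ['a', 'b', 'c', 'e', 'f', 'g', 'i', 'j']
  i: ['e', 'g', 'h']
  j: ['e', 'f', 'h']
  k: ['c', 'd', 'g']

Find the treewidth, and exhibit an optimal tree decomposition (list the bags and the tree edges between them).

Each bag holds 4 vertices, so the decomposition has width 3, which upper-bounds the treewidth. Conversely, {c, d, e, g} is a clique of size 4, and the vertices of any clique must share a bag in every tree decomposition; so some bag has ≥ 4 vertices and tw(G) ≥ 3. Therefore the treewidth is 3.

Treewidth 3.
One such decomposition:
Bags: B1 = {c, d, e, g}  B2 = {c, d, g, k}  B3 = {c, e, g, h}  B4 = {a, e, g, h}  B5 = {b, c, e, h}  B6 = {e, g, h, i}  B7 = {a, e, f, h}  B8 = {e, f, h, j}
Tree: B1–B2, B1–B3, B3–B4, B3–B5, B4–B6, B4–B7, B7–B8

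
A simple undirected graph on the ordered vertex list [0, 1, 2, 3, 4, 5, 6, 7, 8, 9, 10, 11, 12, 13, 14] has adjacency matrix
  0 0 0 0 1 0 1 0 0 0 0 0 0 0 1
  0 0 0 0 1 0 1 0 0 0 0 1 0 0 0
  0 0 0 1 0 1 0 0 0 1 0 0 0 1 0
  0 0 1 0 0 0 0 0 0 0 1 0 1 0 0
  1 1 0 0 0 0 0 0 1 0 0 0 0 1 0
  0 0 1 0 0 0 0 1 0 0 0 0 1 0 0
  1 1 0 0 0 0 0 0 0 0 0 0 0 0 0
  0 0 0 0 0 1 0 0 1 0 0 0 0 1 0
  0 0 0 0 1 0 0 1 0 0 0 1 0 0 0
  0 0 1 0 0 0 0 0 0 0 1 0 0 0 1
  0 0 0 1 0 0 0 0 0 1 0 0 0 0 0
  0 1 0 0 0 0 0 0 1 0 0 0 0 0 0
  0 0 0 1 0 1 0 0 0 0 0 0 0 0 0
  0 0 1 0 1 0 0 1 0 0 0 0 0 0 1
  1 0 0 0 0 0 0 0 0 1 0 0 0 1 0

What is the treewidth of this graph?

3

A width-3 tree decomposition is:
Bags: B1 = {3, 5, 10, 12}  B2 = {2, 3, 5, 10}  B3 = {2, 5, 9, 10}  B4 = {2, 5, 7, 9}  B5 = {2, 7, 9, 13}  B6 = {7, 9, 13, 14}  B7 = {7, 8, 13, 14}  B8 = {4, 8, 13, 14}  B9 = {0, 4, 8, 14}  B10 = {0, 4, 8, 11}  B11 = {0, 1, 4, 11}  B12 = {0, 1, 6, 11}
Tree: B1–B2, B2–B3, B3–B4, B4–B5, B5–B6, B6–B7, B7–B8, B8–B9, B9–B10, B10–B11, B11–B12
Every bag has size at most 4, so the width is 4 − 1 = 3 and tw(G) ≤ 3. For the lower bound: the 4 vertex sets {3,10,12}, {5}, {2}, {7,9,13,14} are disjoint, each induces a connected subgraph, and every pair is joined by at least one edge of G. Contracting each set to a single vertex therefore yields K_{4} as a minor, and since treewidth is minor-monotone, tw(G) ≥ tw(K_{4}) = 3. Combining the bounds, tw(G) = 3.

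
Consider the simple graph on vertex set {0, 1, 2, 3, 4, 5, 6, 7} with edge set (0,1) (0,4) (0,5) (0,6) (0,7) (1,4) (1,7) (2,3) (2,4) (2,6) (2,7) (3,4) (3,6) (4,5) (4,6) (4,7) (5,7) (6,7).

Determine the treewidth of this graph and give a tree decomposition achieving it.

Treewidth 3.
One such decomposition:
Bags: B1 = {0, 4, 6, 7}  B2 = {0, 4, 5, 7}  B3 = {2, 4, 6, 7}  B4 = {0, 1, 4, 7}  B5 = {2, 3, 4, 6}
Tree: B1–B2, B1–B3, B2–B4, B3–B5

Every bag has size at most 4, so the width is 4 − 1 = 3 and tw(G) ≤ 3. For the lower bound, the 4 vertices {2, 3, 4, 6} are pairwise adjacent, and any tree decomposition puts a clique entirely inside one bag — forcing width ≥ 3. Therefore the treewidth is 3.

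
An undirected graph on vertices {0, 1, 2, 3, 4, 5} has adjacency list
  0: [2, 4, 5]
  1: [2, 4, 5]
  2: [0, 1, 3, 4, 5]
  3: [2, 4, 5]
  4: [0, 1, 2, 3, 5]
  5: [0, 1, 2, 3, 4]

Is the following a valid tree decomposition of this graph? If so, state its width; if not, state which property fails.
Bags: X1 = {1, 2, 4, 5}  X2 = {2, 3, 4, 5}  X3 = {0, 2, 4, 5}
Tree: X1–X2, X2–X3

Vertex coverage: the bags together contain {0, 1, 2, 3, 4, 5}, the full vertex set. Edge coverage: each edge of G has both endpoints in at least one bag. Running intersection: for every vertex, the bags containing it form a connected subtree. All three properties hold, so this is a valid tree decomposition of width max|bag| − 1 = 3, and hence tw(G) ≤ 3.

Yes; width 3.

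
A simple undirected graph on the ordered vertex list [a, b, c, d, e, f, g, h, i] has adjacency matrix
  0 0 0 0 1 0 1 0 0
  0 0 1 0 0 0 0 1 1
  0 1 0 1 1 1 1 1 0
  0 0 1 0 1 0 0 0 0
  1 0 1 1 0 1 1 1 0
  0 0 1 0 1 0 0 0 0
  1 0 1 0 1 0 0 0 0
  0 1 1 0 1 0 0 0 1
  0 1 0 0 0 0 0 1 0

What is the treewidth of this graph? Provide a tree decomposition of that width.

The largest bag has 3 vertices, giving width 2; this decomposition certifies tw(G) ≤ 2. Conversely, {c, d, e} is a clique of size 3, and the vertices of any clique must share a bag in every tree decomposition; so some bag has ≥ 3 vertices and tw(G) ≥ 2. The upper and lower bounds meet at 2, so that is the treewidth.

Treewidth 2.
One such decomposition:
Bags: B1 = {c, e, f}  B2 = {c, e, h}  B3 = {b, c, h}  B4 = {c, d, e}  B5 = {b, h, i}  B6 = {c, e, g}  B7 = {a, e, g}
Tree: B1–B2, B2–B3, B2–B4, B3–B5, B1–B6, B6–B7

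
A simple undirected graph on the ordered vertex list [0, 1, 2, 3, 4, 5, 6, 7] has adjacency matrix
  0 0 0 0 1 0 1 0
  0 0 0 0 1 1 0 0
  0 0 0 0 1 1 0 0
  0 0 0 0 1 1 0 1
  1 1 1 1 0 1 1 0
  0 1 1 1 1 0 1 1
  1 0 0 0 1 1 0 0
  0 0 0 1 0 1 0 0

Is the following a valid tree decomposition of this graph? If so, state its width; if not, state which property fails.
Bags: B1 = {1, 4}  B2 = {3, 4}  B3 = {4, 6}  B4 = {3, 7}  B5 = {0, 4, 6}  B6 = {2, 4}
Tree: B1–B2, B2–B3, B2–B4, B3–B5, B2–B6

A tree decomposition must satisfy three properties: every vertex lies in some bag; for every edge, both endpoints lie together in some bag; and for every vertex, the bags containing it form a connected subtree. Here vertex 5 appears in no bag, so the decomposition is invalid.

No — vertex 5 appears in no bag.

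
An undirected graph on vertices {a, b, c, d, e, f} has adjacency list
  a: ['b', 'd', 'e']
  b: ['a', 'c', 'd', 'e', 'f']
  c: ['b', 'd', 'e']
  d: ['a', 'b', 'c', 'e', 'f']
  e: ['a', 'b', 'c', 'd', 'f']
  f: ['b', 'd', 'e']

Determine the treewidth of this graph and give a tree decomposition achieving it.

Treewidth 3.
Bags: B1 = {b, c, d, e}  B2 = {a, b, d, e}  B3 = {b, d, e, f}
Tree: B1–B2, B1–B3

Each bag holds 4 vertices, so the decomposition has width 3, which upper-bounds the treewidth. Conversely, {a, b, d, e} is a clique of size 4, and the vertices of any clique must share a bag in every tree decomposition; so some bag has ≥ 4 vertices and tw(G) ≥ 3. Hence tw(G) = 3 exactly.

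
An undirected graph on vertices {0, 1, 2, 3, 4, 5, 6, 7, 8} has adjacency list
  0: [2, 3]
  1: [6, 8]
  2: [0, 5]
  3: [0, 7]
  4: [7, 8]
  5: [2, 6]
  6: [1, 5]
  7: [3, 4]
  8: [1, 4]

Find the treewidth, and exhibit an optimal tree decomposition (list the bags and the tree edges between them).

Every bag has size at most 3, so the width is 3 − 1 = 2 and tw(G) ≤ 2. For the lower bound, G contains the cycle 1–8–4–7–3–0–2–5–6–1, so G is not a forest; only forests have treewidth ≤ 1, hence tw(G) ≥ 2. Combining the bounds, tw(G) = 2.

Treewidth 2.
One optimal decomposition is:
Bags: B1 = {1, 4, 8}  B2 = {1, 4, 7}  B3 = {1, 3, 7}  B4 = {0, 1, 3}  B5 = {0, 1, 2}  B6 = {1, 2, 5}  B7 = {1, 5, 6}
Tree: B1–B2, B2–B3, B3–B4, B4–B5, B5–B6, B6–B7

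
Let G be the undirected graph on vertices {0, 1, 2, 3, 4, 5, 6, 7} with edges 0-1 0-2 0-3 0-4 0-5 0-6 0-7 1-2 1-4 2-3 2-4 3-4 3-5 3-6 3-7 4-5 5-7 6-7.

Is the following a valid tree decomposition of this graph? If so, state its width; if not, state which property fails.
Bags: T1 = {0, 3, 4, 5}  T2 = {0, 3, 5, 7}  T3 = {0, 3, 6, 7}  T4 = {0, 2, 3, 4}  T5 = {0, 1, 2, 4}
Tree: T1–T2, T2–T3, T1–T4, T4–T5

Every vertex of G appears in some bag (union = {0, 1, 2, 3, 4, 5, 6, 7}); every edge is covered by a bag; and for each vertex v the set of bags containing v is connected in the bag tree. The decomposition is therefore valid. The largest bag has 4 vertices, so the width is 3.

Yes; width 3.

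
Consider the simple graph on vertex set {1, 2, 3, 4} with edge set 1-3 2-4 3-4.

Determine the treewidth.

1

A width-1 tree decomposition is:
Bags: B1 = {2, 4}  B2 = {3, 4}  B3 = {1, 3}
Tree: B1–B2, B2–B3
The largest bag has 2 vertices, giving width 1; this decomposition certifies tw(G) ≤ 1. Any graph with an edge has treewidth ≥ 1, and G has the edge 2–4. Combining the bounds, tw(G) = 1.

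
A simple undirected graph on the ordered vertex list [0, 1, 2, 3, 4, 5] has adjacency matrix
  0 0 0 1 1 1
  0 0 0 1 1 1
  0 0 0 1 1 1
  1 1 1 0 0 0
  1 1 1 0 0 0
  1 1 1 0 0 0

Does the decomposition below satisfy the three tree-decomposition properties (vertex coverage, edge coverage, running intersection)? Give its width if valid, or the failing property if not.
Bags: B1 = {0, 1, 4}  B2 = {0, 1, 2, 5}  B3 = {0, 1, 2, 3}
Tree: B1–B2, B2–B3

No — edge (2,4) lies in no bag.

A tree decomposition must satisfy three properties: every vertex lies in some bag; for every edge, both endpoints lie together in some bag; and for every vertex, the bags containing it form a connected subtree. Here edge (2,4) lies in no bag, so the decomposition is invalid.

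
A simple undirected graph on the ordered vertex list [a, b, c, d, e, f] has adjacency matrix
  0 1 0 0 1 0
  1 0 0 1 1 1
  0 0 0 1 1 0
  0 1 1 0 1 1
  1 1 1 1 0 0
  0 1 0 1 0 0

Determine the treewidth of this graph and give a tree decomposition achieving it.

Each bag holds 3 vertices, so the decomposition has width 2, which upper-bounds the treewidth. Conversely, {c, d, e} is a clique of size 3, and the vertices of any clique must share a bag in every tree decomposition; so some bag has ≥ 3 vertices and tw(G) ≥ 2. The upper and lower bounds meet at 2, so that is the treewidth.

Treewidth 2.
Bags: B1 = {b, d, e}  B2 = {c, d, e}  B3 = {b, d, f}  B4 = {a, b, e}
Tree: B1–B2, B1–B3, B1–B4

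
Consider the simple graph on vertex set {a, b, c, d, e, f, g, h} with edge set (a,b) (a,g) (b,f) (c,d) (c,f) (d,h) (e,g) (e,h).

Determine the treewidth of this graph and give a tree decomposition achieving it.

Treewidth 2.
One optimal decomposition is:
Bags: B1 = {a, b, f}  B2 = {a, f, g}  B3 = {e, f, g}  B4 = {e, f, h}  B5 = {d, f, h}  B6 = {c, d, f}
Tree: B1–B2, B2–B3, B3–B4, B4–B5, B5–B6

Each bag holds 3 vertices, so the decomposition has width 2, which upper-bounds the treewidth. The edges f–b–a–g–e–h–d–c–f form a cycle, so G is not a tree and its treewidth is at least 2. The upper and lower bounds meet at 2, so that is the treewidth.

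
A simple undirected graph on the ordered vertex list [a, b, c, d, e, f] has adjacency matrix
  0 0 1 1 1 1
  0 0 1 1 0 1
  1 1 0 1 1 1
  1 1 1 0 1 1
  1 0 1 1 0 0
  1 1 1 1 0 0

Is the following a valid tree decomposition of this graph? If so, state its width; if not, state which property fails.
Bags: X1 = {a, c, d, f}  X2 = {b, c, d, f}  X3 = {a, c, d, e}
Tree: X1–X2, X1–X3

Every vertex of G appears in some bag (union = {a, b, c, d, e, f}); every edge is covered by a bag; and for each vertex v the set of bags containing v is connected in the bag tree. The decomposition is therefore valid. The largest bag has 4 vertices, so the width is 3.

Yes; width 3.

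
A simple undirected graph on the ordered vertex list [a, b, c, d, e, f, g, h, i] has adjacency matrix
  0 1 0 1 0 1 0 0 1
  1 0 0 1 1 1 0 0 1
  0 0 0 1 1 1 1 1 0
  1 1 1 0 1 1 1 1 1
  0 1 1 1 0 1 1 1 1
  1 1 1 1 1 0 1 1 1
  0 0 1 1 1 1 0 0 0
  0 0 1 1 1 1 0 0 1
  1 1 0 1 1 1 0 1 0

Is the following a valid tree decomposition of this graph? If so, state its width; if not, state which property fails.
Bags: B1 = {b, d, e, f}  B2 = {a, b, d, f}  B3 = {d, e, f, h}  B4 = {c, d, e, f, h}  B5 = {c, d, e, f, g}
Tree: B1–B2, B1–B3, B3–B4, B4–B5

No — vertex i appears in no bag.

A tree decomposition must satisfy three properties: every vertex lies in some bag; for every edge, both endpoints lie together in some bag; and for every vertex, the bags containing it form a connected subtree. Here vertex i appears in no bag, so the decomposition is invalid.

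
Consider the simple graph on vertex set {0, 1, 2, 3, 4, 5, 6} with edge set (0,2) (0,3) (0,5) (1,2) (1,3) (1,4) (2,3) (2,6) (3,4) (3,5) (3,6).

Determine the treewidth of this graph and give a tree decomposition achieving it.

The largest bag has 3 vertices, giving width 2; this decomposition certifies tw(G) ≤ 2. Conversely, {0, 2, 3} is a clique of size 3, and the vertices of any clique must share a bag in every tree decomposition; so some bag has ≥ 3 vertices and tw(G) ≥ 2. Therefore the treewidth is 2.

Treewidth 2.
Bags: B1 = {0, 2, 3}  B2 = {1, 2, 3}  B3 = {1, 3, 4}  B4 = {2, 3, 6}  B5 = {0, 3, 5}
Tree: B1–B2, B2–B3, B2–B4, B1–B5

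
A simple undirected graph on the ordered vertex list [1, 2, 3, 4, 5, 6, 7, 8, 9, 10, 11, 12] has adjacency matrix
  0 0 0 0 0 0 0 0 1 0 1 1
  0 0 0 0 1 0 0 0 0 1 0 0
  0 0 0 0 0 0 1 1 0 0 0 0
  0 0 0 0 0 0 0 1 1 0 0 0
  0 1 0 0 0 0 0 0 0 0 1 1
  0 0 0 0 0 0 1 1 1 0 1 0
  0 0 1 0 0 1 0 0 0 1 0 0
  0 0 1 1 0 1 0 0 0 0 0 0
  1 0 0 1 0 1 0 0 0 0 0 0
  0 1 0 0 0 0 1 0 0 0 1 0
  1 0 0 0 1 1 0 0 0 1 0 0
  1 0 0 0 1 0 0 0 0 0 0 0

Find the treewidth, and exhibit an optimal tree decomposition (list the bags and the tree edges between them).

Treewidth 3.
Bags: B1 = {1, 2, 5, 12}  B2 = {1, 2, 5, 11}  B3 = {1, 2, 10, 11}  B4 = {1, 9, 10, 11}  B5 = {6, 9, 10, 11}  B6 = {6, 7, 9, 10}  B7 = {4, 6, 7, 9}  B8 = {4, 6, 7, 8}  B9 = {3, 4, 7, 8}
Tree: B1–B2, B2–B3, B3–B4, B4–B5, B5–B6, B6–B7, B7–B8, B8–B9

The largest bag has 4 vertices, giving width 3; this decomposition certifies tw(G) ≤ 3. For the lower bound: the 4 vertex sets {2,5,12}, {1}, {11}, {6,7,9,10} are disjoint, each induces a connected subgraph, and every pair is joined by at least one edge of G. Contracting each set to a single vertex therefore yields K_{4} as a minor, and since treewidth is minor-monotone, tw(G) ≥ tw(K_{4}) = 3. The upper and lower bounds meet at 3, so that is the treewidth.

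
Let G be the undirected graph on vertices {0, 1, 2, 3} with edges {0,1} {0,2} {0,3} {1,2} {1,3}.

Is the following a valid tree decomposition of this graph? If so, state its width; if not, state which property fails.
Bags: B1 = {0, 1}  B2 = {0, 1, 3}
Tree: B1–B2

No — vertex 2 appears in no bag.

A tree decomposition must satisfy three properties: every vertex lies in some bag; for every edge, both endpoints lie together in some bag; and for every vertex, the bags containing it form a connected subtree. Here vertex 2 appears in no bag, so the decomposition is invalid.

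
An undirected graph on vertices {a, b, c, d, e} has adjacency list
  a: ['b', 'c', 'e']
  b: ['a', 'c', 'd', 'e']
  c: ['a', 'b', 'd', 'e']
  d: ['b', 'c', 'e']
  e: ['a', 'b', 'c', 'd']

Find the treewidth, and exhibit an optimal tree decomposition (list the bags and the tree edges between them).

Treewidth 3.
One such decomposition:
Bags: B1 = {b, c, d, e}  B2 = {a, b, c, e}
Tree: B1–B2

The largest bag has 4 vertices, giving width 3; this decomposition certifies tw(G) ≤ 3. On the other hand G contains the 4-clique {b, c, d, e}. A clique must lie in a single bag of any decomposition, so no decomposition can have width below 3. Hence tw(G) = 3 exactly.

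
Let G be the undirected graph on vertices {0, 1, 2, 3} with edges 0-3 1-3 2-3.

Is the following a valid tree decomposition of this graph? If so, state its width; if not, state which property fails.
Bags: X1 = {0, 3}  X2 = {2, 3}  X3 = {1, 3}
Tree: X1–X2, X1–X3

Checking the three conditions: (i) the bags cover all of {0, 1, 2, 3}; (ii) for each edge, some bag contains both endpoints; (iii) the bags containing any fixed vertex form a subtree. All hold, so the decomposition is valid with width 2 − 1 = 1.

Yes; width 1.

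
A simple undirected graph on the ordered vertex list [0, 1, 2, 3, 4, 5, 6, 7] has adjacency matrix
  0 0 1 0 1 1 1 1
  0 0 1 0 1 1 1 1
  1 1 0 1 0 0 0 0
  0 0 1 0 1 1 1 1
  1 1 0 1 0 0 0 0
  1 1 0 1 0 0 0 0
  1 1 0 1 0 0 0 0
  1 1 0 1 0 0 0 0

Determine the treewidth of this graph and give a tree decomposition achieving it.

Treewidth 3.
One optimal decomposition is:
Bags: B1 = {0, 1, 2, 3}  B2 = {0, 1, 3, 7}  B3 = {0, 1, 3, 4}  B4 = {0, 1, 3, 6}  B5 = {0, 1, 3, 5}
Tree: B1–B2, B2–B3, B3–B4, B4–B5

The largest bag has 4 vertices, giving width 3; this decomposition certifies tw(G) ≤ 3. For the lower bound: the 4 vertex sets {0,2}, {3,7}, {1}, {4} are disjoint, each induces a connected subgraph, and every pair is joined by at least one edge of G. Contracting each set to a single vertex therefore yields K_{4} as a minor, and since treewidth is minor-monotone, tw(G) ≥ tw(K_{4}) = 3. The upper and lower bounds meet at 3, so that is the treewidth.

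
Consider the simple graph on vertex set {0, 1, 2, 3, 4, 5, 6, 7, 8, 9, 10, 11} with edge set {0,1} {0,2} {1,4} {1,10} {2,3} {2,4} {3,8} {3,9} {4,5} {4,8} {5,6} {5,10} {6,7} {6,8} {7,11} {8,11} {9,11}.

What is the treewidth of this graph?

3

A width-3 tree decomposition is:
Bags: B1 = {0, 1, 5, 10}  B2 = {0, 1, 4, 5}  B3 = {0, 2, 4, 5}  B4 = {2, 4, 5, 6}  B5 = {2, 4, 6, 8}  B6 = {2, 3, 6, 8}  B7 = {3, 6, 7, 8}  B8 = {3, 7, 8, 11}  B9 = {3, 7, 9, 11}
Tree: B1–B2, B2–B3, B3–B4, B4–B5, B5–B6, B6–B7, B7–B8, B8–B9
Each bag holds 4 vertices, so the decomposition has width 3, which upper-bounds the treewidth. For the lower bound: the 4 vertex sets {0,1,10}, {5}, {4}, {2,3,6,8} are disjoint, each induces a connected subgraph, and every pair is joined by at least one edge of G. Contracting each set to a single vertex therefore yields K_{4} as a minor, and since treewidth is minor-monotone, tw(G) ≥ tw(K_{4}) = 3. Therefore the treewidth is 3.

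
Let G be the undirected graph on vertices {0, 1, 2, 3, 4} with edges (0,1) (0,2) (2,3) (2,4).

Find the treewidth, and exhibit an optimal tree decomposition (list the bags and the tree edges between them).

Every bag has size at most 2, so the width is 2 − 1 = 1 and tw(G) ≤ 1. Since G has at least one edge (e.g. 2–0), it is not an edgeless graph, so tw(G) ≥ 1. Therefore the treewidth is 1.

Treewidth 1.
Bags: B1 = {0, 2}  B2 = {2, 3}  B3 = {0, 1}  B4 = {2, 4}
Tree: B1–B2, B1–B3, B2–B4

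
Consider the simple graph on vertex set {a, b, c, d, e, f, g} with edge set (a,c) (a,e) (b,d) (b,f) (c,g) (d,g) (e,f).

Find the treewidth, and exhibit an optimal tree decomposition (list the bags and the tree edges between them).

Treewidth 2.
One optimal decomposition is:
Bags: B1 = {b, d, g}  B2 = {b, f, g}  B3 = {e, f, g}  B4 = {a, e, g}  B5 = {a, c, g}
Tree: B1–B2, B2–B3, B3–B4, B4–B5

Each bag holds 3 vertices, so the decomposition has width 2, which upper-bounds the treewidth. For the lower bound, G contains the cycle g–d–b–f–e–a–c–g, so G is not a forest; only forests have treewidth ≤ 1, hence tw(G) ≥ 2. Hence tw(G) = 2 exactly.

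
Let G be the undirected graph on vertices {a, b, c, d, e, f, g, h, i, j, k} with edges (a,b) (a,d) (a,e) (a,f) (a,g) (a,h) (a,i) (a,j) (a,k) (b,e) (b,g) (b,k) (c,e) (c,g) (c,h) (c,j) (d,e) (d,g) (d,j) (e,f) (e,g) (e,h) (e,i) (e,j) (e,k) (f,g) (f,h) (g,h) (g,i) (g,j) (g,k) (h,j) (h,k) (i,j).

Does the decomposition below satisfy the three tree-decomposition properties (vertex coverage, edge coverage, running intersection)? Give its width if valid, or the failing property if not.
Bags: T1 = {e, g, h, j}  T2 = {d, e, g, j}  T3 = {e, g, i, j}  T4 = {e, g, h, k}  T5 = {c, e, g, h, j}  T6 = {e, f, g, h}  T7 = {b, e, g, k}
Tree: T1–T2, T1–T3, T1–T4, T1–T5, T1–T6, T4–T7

A tree decomposition must satisfy three properties: every vertex lies in some bag; for every edge, both endpoints lie together in some bag; and for every vertex, the bags containing it form a connected subtree. Here vertex a appears in no bag, so the decomposition is invalid.

No — vertex a appears in no bag.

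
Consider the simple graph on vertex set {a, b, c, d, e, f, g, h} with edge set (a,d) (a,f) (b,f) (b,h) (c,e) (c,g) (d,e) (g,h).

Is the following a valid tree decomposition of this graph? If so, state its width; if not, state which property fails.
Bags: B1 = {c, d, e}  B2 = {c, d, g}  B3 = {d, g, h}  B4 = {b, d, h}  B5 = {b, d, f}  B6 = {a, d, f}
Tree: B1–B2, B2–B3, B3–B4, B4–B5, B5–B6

Yes; width 2.

Checking the three conditions: (i) the bags cover all of {a, b, c, d, e, f, g, h}; (ii) for each edge, some bag contains both endpoints; (iii) the bags containing any fixed vertex form a subtree. All hold, so the decomposition is valid with width 3 − 1 = 2.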